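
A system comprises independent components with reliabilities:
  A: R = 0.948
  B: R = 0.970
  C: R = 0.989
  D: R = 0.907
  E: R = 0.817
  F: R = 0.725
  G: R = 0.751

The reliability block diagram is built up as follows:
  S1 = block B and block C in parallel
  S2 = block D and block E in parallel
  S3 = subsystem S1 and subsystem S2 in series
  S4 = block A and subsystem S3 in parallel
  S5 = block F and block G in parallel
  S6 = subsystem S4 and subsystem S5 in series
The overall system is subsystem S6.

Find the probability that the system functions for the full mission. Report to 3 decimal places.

Parallel (B and C): 1 − (1 − 0.97000)(1 − 0.98900) = 0.99967
Parallel (D and E): 1 − (1 − 0.90700)(1 − 0.81700) = 0.98298
Series ([0.99967] and [0.98298]): 0.99967 × 0.98298 = 0.98266
Parallel (A and [0.98266]): 1 − (1 − 0.94800)(1 − 0.98266) = 0.99910
Parallel (F and G): 1 − (1 − 0.72500)(1 − 0.75100) = 0.93153
Series ([0.99910] and [0.93153]): 0.99910 × 0.93153 = 0.931

0.931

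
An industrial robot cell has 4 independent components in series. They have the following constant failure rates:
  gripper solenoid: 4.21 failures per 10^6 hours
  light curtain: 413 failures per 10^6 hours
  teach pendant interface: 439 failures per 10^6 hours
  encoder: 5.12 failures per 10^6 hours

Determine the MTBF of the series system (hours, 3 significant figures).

1160

Series of exponential components: λ_sys = Σ λ_i
λ_sys = 0.00000421 + 0.000413 + 0.000439 + 0.00000512 = 8.6133e-04 /h
MTBF = 1 / λ_sys = 1160 h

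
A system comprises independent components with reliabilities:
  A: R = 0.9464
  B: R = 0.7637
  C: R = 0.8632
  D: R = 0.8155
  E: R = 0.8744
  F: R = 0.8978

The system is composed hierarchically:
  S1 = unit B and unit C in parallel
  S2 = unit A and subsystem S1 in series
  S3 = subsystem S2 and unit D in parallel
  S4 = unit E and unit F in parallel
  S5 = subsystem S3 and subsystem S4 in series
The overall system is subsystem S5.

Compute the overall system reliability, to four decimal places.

0.9718

Parallel (B and C): 1 − (1 − 0.763700)(1 − 0.863200) = 0.967674
Series (A and [0.967674]): 0.946400 × 0.967674 = 0.915807
Parallel ([0.915807] and D): 1 − (1 − 0.915807)(1 − 0.815500) = 0.984466
Parallel (E and F): 1 − (1 − 0.874400)(1 − 0.897800) = 0.987164
Series ([0.984466] and [0.987164]): 0.984466 × 0.987164 = 0.9718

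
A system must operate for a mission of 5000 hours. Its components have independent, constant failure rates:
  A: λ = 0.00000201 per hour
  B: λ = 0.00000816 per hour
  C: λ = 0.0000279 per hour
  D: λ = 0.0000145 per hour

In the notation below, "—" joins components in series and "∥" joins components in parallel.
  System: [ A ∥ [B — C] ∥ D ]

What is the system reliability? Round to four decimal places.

0.9999

R(A) = exp(−0.00000201 × 5000) = 0.990000
R(B) = exp(−0.00000816 × 5000) = 0.960021
R(C) = exp(−0.0000279 × 5000) = 0.869793
R(D) = exp(−0.0000145 × 5000) = 0.930066
Series (B and C): 0.960021 × 0.869793 = 0.835020
Parallel (A, [0.835020], and D): 1 − (1 − 0.990000)(1 − 0.835020)(1 − 0.930066) = 0.9999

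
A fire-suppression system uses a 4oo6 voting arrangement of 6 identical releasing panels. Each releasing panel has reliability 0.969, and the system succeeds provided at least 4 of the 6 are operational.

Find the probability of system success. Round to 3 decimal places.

0.999

R = Σ_{i=4}^{6} C(6,i) p^i (1−p)^{6−i} with p = 0.969
C(6,4)·0.969^4·0.031^2 = 0.01271
C(6,5)·0.969^5·0.031^1 = 0.15890
C(6,6)·0.969^6·0.031^0 = 0.82783
Sum = 0.999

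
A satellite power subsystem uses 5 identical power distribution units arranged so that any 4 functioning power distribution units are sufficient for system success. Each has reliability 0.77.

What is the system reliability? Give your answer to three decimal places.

0.675

R = Σ_{i=4}^{5} C(5,i) p^i (1−p)^{5−i} with p = 0.77
C(5,4)·0.77^4·0.23^1 = 0.40426
C(5,5)·0.77^5·0.23^0 = 0.27068
Sum = 0.675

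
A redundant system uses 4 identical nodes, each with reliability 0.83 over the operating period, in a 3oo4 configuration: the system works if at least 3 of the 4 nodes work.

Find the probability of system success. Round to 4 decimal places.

R = Σ_{i=3}^{4} C(4,i) p^i (1−p)^{4−i} with p = 0.83
C(4,3)·0.83^3·0.17^1 = 0.388815
C(4,4)·0.83^4·0.17^0 = 0.474583
Sum = 0.8634

0.8634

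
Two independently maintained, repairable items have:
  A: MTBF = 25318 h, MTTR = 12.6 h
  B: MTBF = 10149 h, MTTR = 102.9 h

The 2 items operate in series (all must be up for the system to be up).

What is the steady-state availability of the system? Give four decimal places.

A(A) = MTBF/(MTBF+MTTR) = 25318/(25318+12.6) = 0.999503
A(B) = MTBF/(MTBF+MTTR) = 10149/(10149+102.9) = 0.989963
Series availability: 0.999503 × 0.989963 = 0.9895

0.9895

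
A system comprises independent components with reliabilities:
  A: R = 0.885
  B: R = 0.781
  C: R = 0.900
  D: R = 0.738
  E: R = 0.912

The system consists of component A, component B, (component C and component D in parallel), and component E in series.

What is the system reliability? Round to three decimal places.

0.614

Parallel (C and D): 1 − (1 − 0.90000)(1 − 0.73800) = 0.97380
Series (A, B, [0.97380], and E): 0.88500 × 0.78100 × 0.97380 × 0.91200 = 0.614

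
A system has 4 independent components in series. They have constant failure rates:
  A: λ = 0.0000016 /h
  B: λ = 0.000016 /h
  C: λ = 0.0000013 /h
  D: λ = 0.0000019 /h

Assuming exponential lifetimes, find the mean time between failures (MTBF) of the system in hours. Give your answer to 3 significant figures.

Series of exponential components: λ_sys = Σ λ_i
λ_sys = 0.0000016 + 0.000016 + 0.0000013 + 0.0000019 = 2.0800e-05 /h
MTBF = 1 / λ_sys = 48100 h

48100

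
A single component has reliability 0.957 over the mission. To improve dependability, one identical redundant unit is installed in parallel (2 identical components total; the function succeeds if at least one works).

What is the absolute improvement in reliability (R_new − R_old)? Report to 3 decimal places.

R_before = 0.957
R_after = 1 − (1 − 0.957)^2 = 0.998
ΔR = 0.998 − 0.957 = 0.041

0.041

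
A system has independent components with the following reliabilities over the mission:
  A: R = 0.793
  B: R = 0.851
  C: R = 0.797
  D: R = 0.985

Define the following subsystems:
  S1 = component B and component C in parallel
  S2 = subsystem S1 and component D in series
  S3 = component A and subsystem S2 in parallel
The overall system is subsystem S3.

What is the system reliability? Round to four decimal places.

Parallel (B and C): 1 − (1 − 0.851000)(1 − 0.797000) = 0.969753
Series ([0.969753] and D): 0.969753 × 0.985000 = 0.955207
Parallel (A and [0.955207]): 1 − (1 − 0.793000)(1 − 0.955207) = 0.9907

0.9907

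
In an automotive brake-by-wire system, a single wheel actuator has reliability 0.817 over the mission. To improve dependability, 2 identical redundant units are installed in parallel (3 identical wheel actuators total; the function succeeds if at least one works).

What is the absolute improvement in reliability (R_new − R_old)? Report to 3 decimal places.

0.177

R_before = 0.817
R_after = 1 − (1 − 0.817)^3 = 0.994
ΔR = 0.994 − 0.817 = 0.177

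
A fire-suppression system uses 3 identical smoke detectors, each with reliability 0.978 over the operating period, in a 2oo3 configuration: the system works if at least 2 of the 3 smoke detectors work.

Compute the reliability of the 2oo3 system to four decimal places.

0.9986

R = Σ_{i=2}^{3} C(3,i) p^i (1−p)^{3−i} with p = 0.978
C(3,2)·0.978^2·0.022^1 = 0.063128
C(3,3)·0.978^3·0.022^0 = 0.935441
Sum = 0.9986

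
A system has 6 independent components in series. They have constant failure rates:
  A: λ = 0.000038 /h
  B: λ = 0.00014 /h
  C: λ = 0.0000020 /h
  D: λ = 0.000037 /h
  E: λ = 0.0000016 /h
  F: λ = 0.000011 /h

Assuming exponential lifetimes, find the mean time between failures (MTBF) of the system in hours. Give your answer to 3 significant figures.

Series of exponential components: λ_sys = Σ λ_i
λ_sys = 0.000038 + 0.00014 + 0.0000020 + 0.000037 + 0.0000016 + 0.000011 = 2.2960e-04 /h
MTBF = 1 / λ_sys = 4360 h

4360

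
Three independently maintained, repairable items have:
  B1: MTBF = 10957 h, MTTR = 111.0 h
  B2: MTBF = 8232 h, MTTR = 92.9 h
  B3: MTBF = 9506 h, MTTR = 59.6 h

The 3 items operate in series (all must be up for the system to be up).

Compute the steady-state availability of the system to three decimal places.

A(B1) = MTBF/(MTBF+MTTR) = 10957/(10957+111.0) = 0.989971
A(B2) = MTBF/(MTBF+MTTR) = 8232/(8232+92.9) = 0.988841
A(B3) = MTBF/(MTBF+MTTR) = 9506/(9506+59.6) = 0.993769
Series availability: 0.989971 × 0.988841 × 0.993769 = 0.973

0.973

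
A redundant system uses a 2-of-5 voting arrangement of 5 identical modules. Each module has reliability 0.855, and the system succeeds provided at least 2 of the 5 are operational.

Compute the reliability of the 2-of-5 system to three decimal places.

R = Σ_{i=2}^{5} C(5,i) p^i (1−p)^{5−i} with p = 0.855
C(5,2)·0.855^2·0.145^3 = 0.02229
C(5,3)·0.855^3·0.145^2 = 0.13141
C(5,4)·0.855^4·0.145^1 = 0.38744
C(5,5)·0.855^5·0.145^0 = 0.45691
Sum = 0.998

0.998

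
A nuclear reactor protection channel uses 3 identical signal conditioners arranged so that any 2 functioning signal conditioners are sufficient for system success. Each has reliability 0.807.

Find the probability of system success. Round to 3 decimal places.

R = Σ_{i=2}^{3} C(3,i) p^i (1−p)^{3−i} with p = 0.807
C(3,2)·0.807^2·0.193^1 = 0.37707
C(3,3)·0.807^3·0.193^0 = 0.52556
Sum = 0.903

0.903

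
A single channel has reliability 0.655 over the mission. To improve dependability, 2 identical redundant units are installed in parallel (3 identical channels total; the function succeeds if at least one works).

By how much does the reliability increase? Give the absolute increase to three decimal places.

R_before = 0.655
R_after = 1 − (1 − 0.655)^3 = 0.959
ΔR = 0.959 − 0.655 = 0.304

0.304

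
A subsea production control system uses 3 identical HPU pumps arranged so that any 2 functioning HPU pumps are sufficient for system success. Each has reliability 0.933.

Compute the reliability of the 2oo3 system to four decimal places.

R = Σ_{i=2}^{3} C(3,i) p^i (1−p)^{3−i} with p = 0.933
C(3,2)·0.933^2·0.067^1 = 0.174968
C(3,3)·0.933^3·0.067^0 = 0.812166
Sum = 0.9871

0.9871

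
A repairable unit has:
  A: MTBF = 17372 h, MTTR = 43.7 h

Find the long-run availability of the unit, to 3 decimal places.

0.997

A(A) = MTBF/(MTBF+MTTR) = 17372/(17372+43.7) = 0.997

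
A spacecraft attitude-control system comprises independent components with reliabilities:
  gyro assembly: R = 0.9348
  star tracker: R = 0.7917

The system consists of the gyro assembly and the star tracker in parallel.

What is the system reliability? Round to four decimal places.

Parallel (gyro assembly and star tracker): 1 − (1 − 0.934800)(1 − 0.791700) = 0.9864

0.9864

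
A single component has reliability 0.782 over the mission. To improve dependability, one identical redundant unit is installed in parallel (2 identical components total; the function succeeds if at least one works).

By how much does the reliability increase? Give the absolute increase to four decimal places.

0.1705

R_before = 0.782
R_after = 1 − (1 − 0.782)^2 = 0.9525
ΔR = 0.9525 − 0.782 = 0.1705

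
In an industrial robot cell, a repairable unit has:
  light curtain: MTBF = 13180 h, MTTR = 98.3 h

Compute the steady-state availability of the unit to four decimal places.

A(light curtain) = MTBF/(MTBF+MTTR) = 13180/(13180+98.3) = 0.9926

0.9926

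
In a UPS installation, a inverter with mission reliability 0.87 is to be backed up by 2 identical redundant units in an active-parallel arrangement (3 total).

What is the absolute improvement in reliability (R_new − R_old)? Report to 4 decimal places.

0.1278

R_before = 0.87
R_after = 1 − (1 − 0.87)^3 = 0.9978
ΔR = 0.9978 − 0.87 = 0.1278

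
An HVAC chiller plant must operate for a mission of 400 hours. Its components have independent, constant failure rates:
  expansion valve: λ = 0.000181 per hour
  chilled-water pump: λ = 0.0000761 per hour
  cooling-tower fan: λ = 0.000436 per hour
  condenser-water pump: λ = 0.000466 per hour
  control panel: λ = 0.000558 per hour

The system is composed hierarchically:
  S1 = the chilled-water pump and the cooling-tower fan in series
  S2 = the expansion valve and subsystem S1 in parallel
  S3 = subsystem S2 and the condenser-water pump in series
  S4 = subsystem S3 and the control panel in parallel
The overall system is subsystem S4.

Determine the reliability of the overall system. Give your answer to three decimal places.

0.964

R(expansion valve) = exp(−0.000181 × 400) = 0.93016
R(chilled-water pump) = exp(−0.0000761 × 400) = 0.97002
R(cooling-tower fan) = exp(−0.000436 × 400) = 0.83996
R(condenser-water pump) = exp(−0.000466 × 400) = 0.82994
R(control panel) = exp(−0.000558 × 400) = 0.79995
Series (chilled-water pump and cooling-tower fan): 0.97002 × 0.83996 = 0.81478
Parallel (expansion valve and [0.81478]): 1 − (1 − 0.93016)(1 − 0.81478) = 0.98706
Series ([0.98706] and condenser-water pump): 0.98706 × 0.82994 = 0.81920
Parallel ([0.81920] and control panel): 1 − (1 − 0.81920)(1 − 0.79995) = 0.964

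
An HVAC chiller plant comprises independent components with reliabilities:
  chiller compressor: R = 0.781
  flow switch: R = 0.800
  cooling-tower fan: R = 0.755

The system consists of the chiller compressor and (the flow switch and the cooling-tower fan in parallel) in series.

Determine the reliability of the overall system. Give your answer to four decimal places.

0.7427

Parallel (flow switch and cooling-tower fan): 1 − (1 − 0.800000)(1 − 0.755000) = 0.951000
Series (chiller compressor and [0.951000]): 0.781000 × 0.951000 = 0.7427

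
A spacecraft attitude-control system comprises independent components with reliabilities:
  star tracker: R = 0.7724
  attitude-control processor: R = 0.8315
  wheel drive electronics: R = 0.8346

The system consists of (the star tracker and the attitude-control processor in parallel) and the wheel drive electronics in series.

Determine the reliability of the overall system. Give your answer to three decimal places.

Parallel (star tracker and attitude-control processor): 1 − (1 − 0.77240)(1 − 0.83150) = 0.96165
Series ([0.96165] and wheel drive electronics): 0.96165 × 0.83460 = 0.803

0.803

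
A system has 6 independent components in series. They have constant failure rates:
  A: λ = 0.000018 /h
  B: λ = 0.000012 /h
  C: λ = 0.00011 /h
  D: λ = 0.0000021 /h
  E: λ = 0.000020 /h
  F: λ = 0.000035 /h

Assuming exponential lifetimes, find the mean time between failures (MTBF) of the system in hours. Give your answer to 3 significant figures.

5070

Series of exponential components: λ_sys = Σ λ_i
λ_sys = 0.000018 + 0.000012 + 0.00011 + 0.0000021 + 0.000020 + 0.000035 = 1.9710e-04 /h
MTBF = 1 / λ_sys = 5070 h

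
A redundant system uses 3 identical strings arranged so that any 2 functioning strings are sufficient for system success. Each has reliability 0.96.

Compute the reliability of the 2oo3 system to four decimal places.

R = Σ_{i=2}^{3} C(3,i) p^i (1−p)^{3−i} with p = 0.96
C(3,2)·0.96^2·0.04^1 = 0.110592
C(3,3)·0.96^3·0.04^0 = 0.884736
Sum = 0.9953

0.9953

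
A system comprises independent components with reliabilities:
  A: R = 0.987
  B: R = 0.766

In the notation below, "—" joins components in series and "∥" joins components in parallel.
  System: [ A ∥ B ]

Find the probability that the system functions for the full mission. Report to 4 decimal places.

0.9970

Parallel (A and B): 1 − (1 − 0.987000)(1 − 0.766000) = 0.9970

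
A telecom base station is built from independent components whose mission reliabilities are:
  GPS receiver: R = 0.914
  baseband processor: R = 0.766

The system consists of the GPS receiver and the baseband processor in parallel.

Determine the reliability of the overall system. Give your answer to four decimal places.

Parallel (GPS receiver and baseband processor): 1 − (1 − 0.914000)(1 − 0.766000) = 0.9799

0.9799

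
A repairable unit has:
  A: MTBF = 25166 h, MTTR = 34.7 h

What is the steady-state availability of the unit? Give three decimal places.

A(A) = MTBF/(MTBF+MTTR) = 25166/(25166+34.7) = 0.999

0.999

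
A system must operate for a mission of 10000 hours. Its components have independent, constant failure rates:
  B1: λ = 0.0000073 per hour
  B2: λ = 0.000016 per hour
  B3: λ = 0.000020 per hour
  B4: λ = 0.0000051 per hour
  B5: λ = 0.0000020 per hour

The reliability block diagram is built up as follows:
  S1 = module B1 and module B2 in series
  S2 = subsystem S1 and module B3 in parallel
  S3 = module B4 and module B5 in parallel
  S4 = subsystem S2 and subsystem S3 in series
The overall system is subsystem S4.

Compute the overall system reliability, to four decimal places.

R(B1) = exp(−0.0000073 × 10000) = 0.929601
R(B2) = exp(−0.000016 × 10000) = 0.852144
R(B3) = exp(−0.000020 × 10000) = 0.818731
R(B4) = exp(−0.0000051 × 10000) = 0.950279
R(B5) = exp(−0.0000020 × 10000) = 0.980199
Series (B1 and B2): 0.929601 × 0.852144 = 0.792154
Parallel ([0.792154] and B3): 1 − (1 − 0.792154)(1 − 0.818731) = 0.962324
Parallel (B4 and B5): 1 − (1 − 0.950279)(1 − 0.980199) = 0.999015
Series ([0.962324] and [0.999015]): 0.962324 × 0.999015 = 0.9614

0.9614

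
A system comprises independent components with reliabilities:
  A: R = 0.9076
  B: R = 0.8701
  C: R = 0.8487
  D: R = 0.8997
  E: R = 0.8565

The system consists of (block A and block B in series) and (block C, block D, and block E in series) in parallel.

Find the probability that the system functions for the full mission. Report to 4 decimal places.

Series (A and B): 0.907600 × 0.870100 = 0.789703
Series (C, D, and E): 0.848700 × 0.899700 × 0.856500 = 0.654002
Parallel ([0.789703] and [0.654002]): 1 − (1 − 0.789703)(1 − 0.654002) = 0.9272

0.9272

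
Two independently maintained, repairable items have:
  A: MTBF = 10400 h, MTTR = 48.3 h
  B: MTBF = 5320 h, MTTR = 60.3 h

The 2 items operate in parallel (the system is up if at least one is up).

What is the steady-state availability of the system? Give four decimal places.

A(A) = MTBF/(MTBF+MTTR) = 10400/(10400+48.3) = 0.995377
A(B) = MTBF/(MTBF+MTTR) = 5320/(5320+60.3) = 0.988792
Parallel availability: 1 − (1 − 0.995377)(1 − 0.988792) = 0.9999

0.9999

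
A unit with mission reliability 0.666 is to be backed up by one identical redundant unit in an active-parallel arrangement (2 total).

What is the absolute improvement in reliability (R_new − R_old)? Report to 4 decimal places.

R_before = 0.666
R_after = 1 − (1 − 0.666)^2 = 0.8884
ΔR = 0.8884 − 0.666 = 0.2224

0.2224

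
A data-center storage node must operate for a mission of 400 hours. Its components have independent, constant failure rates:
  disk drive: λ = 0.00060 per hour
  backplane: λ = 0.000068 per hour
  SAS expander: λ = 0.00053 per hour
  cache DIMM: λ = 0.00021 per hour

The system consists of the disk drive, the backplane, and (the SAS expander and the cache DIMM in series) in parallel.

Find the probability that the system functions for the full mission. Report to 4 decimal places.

0.9985

R(disk drive) = exp(−0.00060 × 400) = 0.786628
R(backplane) = exp(−0.000068 × 400) = 0.973167
R(SAS expander) = exp(−0.00053 × 400) = 0.808965
R(cache DIMM) = exp(−0.00021 × 400) = 0.919431
Series (SAS expander and cache DIMM): 0.808965 × 0.919431 = 0.743787
Parallel (disk drive, backplane, and [0.743787]): 1 − (1 − 0.786628)(1 − 0.973167)(1 − 0.743787) = 0.9985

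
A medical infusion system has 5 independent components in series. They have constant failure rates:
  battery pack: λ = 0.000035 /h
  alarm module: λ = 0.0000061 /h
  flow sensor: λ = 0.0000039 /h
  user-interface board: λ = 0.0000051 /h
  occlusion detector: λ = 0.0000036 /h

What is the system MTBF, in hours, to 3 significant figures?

18600

Series of exponential components: λ_sys = Σ λ_i
λ_sys = 0.000035 + 0.0000061 + 0.0000039 + 0.0000051 + 0.0000036 = 5.3700e-05 /h
MTBF = 1 / λ_sys = 18600 h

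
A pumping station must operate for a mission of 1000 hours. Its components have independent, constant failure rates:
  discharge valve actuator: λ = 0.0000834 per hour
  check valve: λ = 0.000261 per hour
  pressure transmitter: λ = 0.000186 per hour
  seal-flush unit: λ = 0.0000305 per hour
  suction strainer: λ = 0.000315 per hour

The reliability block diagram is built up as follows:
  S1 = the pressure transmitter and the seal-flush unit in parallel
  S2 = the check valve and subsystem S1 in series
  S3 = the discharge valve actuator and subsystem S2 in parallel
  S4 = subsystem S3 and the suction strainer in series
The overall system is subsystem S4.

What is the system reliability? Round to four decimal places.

R(discharge valve actuator) = exp(−0.0000834 × 1000) = 0.919983
R(check valve) = exp(−0.000261 × 1000) = 0.770281
R(pressure transmitter) = exp(−0.000186 × 1000) = 0.830274
R(seal-flush unit) = exp(−0.0000305 × 1000) = 0.969960
R(suction strainer) = exp(−0.000315 × 1000) = 0.729789
Parallel (pressure transmitter and seal-flush unit): 1 − (1 − 0.830274)(1 − 0.969960) = 0.994901
Series (check valve and [0.994901]): 0.770281 × 0.994901 = 0.766353
Parallel (discharge valve actuator and [0.766353]): 1 − (1 − 0.919983)(1 − 0.766353) = 0.981304
Series ([0.981304] and suction strainer): 0.981304 × 0.729789 = 0.7161

0.7161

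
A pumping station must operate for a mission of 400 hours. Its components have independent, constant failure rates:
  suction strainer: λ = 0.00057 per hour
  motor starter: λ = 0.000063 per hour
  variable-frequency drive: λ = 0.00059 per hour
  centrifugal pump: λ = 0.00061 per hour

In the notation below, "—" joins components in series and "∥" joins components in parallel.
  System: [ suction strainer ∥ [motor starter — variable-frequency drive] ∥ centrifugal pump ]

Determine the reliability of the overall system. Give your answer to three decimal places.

R(suction strainer) = exp(−0.00057 × 400) = 0.79612
R(motor starter) = exp(−0.000063 × 400) = 0.97511
R(variable-frequency drive) = exp(−0.00059 × 400) = 0.78978
R(centrifugal pump) = exp(−0.00061 × 400) = 0.78349
Series (motor starter and variable-frequency drive): 0.97511 × 0.78978 = 0.77012
Parallel (suction strainer, [0.77012], and centrifugal pump): 1 − (1 − 0.79612)(1 − 0.77012)(1 − 0.78349) = 0.990

0.990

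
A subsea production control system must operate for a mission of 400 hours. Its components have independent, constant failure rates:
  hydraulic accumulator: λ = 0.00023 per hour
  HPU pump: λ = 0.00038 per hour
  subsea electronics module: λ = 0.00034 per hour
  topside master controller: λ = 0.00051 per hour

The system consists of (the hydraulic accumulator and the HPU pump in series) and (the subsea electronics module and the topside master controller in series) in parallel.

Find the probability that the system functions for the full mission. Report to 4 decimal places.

R(hydraulic accumulator) = exp(−0.00023 × 400) = 0.912105
R(HPU pump) = exp(−0.00038 × 400) = 0.858988
R(subsea electronics module) = exp(−0.00034 × 400) = 0.872843
R(topside master controller) = exp(−0.00051 × 400) = 0.815462
Series (hydraulic accumulator and HPU pump): 0.912105 × 0.858988 = 0.783487
Series (subsea electronics module and topside master controller): 0.872843 × 0.815462 = 0.711770
Parallel ([0.783487] and [0.711770]): 1 − (1 − 0.783487)(1 − 0.711770) = 0.9376

0.9376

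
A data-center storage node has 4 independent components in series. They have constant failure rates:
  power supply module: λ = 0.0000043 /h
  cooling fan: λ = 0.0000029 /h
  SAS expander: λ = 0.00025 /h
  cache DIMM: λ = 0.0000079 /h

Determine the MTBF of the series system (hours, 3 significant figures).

Series of exponential components: λ_sys = Σ λ_i
λ_sys = 0.0000043 + 0.0000029 + 0.00025 + 0.0000079 = 2.6510e-04 /h
MTBF = 1 / λ_sys = 3770 h

3770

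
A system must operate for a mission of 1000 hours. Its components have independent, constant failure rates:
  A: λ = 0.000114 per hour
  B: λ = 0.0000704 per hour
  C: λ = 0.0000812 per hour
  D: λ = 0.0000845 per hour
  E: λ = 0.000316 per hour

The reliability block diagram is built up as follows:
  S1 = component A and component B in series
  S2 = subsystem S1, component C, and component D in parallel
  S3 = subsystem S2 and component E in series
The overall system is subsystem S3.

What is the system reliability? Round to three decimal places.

0.728

R(A) = exp(−0.000114 × 1000) = 0.89226
R(B) = exp(−0.0000704 × 1000) = 0.93202
R(C) = exp(−0.0000812 × 1000) = 0.92201
R(D) = exp(−0.0000845 × 1000) = 0.91897
R(E) = exp(−0.000316 × 1000) = 0.72906
Series (A and B): 0.89226 × 0.93202 = 0.83160
Parallel ([0.83160], C, and D): 1 − (1 − 0.83160)(1 − 0.92201)(1 − 0.91897) = 0.99894
Series ([0.99894] and E): 0.99894 × 0.72906 = 0.728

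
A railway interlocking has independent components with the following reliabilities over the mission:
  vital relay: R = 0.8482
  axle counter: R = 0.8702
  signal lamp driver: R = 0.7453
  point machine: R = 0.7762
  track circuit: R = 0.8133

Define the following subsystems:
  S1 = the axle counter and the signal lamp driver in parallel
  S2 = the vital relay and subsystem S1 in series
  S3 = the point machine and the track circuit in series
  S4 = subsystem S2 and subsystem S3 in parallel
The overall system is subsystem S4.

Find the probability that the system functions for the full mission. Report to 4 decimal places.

0.9337

Parallel (axle counter and signal lamp driver): 1 − (1 − 0.870200)(1 − 0.745300) = 0.966940
Series (vital relay and [0.966940]): 0.848200 × 0.966940 = 0.820159
Series (point machine and track circuit): 0.776200 × 0.813300 = 0.631283
Parallel ([0.820159] and [0.631283]): 1 − (1 − 0.820159)(1 − 0.631283) = 0.9337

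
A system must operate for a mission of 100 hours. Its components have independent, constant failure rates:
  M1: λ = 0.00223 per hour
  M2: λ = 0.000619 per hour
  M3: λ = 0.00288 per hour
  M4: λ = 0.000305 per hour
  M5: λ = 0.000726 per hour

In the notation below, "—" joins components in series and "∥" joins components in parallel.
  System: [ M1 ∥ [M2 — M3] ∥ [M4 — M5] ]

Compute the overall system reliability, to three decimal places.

R(M1) = exp(−0.00223 × 100) = 0.80011
R(M2) = exp(−0.000619 × 100) = 0.93998
R(M3) = exp(−0.00288 × 100) = 0.74976
R(M4) = exp(−0.000305 × 100) = 0.96996
R(M5) = exp(−0.000726 × 100) = 0.92997
Series (M2 and M3): 0.93998 × 0.74976 = 0.70476
Series (M4 and M5): 0.96996 × 0.92997 = 0.90203
Parallel (M1, [0.70476], and [0.90203]): 1 − (1 − 0.80011)(1 − 0.70476)(1 − 0.90203) = 0.994

0.994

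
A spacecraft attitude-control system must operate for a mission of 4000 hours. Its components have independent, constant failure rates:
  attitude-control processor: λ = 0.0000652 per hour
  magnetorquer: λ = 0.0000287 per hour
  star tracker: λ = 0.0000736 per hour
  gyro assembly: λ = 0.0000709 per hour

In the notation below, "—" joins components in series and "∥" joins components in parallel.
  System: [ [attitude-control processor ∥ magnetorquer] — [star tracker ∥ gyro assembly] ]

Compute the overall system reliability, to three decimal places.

R(attitude-control processor) = exp(−0.0000652 × 4000) = 0.77043
R(magnetorquer) = exp(−0.0000287 × 4000) = 0.89154
R(star tracker) = exp(−0.0000736 × 4000) = 0.74498
R(gyro assembly) = exp(−0.0000709 × 4000) = 0.75307
Parallel (attitude-control processor and magnetorquer): 1 − (1 − 0.77043)(1 − 0.89154) = 0.97510
Parallel (star tracker and gyro assembly): 1 − (1 − 0.74498)(1 − 0.75307) = 0.93703
Series ([0.97510] and [0.93703]): 0.97510 × 0.93703 = 0.914

0.914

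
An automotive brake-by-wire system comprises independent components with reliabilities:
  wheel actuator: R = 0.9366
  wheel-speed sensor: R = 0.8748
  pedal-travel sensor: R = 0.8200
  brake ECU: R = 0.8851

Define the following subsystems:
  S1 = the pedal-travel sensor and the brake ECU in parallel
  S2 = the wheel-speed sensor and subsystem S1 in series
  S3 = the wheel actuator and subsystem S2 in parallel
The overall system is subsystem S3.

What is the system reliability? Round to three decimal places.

0.991

Parallel (pedal-travel sensor and brake ECU): 1 − (1 − 0.82000)(1 − 0.88510) = 0.97932
Series (wheel-speed sensor and [0.97932]): 0.87480 × 0.97932 = 0.85671
Parallel (wheel actuator and [0.85671]): 1 − (1 − 0.93660)(1 − 0.85671) = 0.991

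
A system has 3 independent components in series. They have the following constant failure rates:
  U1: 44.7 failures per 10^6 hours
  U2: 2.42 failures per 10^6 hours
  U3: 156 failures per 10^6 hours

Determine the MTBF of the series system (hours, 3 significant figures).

Series of exponential components: λ_sys = Σ λ_i
λ_sys = 0.0000447 + 0.00000242 + 0.000156 = 2.0312e-04 /h
MTBF = 1 / λ_sys = 4920 h

4920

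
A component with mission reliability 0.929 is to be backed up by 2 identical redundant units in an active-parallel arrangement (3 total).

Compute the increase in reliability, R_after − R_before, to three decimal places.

R_before = 0.929
R_after = 1 − (1 − 0.929)^3 = 1.000
ΔR = 1.000 − 0.929 = 0.071

0.071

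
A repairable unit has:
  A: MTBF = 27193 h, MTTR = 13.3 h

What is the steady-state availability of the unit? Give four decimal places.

A(A) = MTBF/(MTBF+MTTR) = 27193/(27193+13.3) = 0.9995

0.9995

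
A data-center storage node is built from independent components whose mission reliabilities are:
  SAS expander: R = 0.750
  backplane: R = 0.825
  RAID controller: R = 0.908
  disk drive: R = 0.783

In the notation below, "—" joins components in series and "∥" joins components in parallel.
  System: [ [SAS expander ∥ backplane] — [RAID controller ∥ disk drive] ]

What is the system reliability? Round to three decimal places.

0.937

Parallel (SAS expander and backplane): 1 − (1 − 0.75000)(1 − 0.82500) = 0.95625
Parallel (RAID controller and disk drive): 1 − (1 − 0.90800)(1 − 0.78300) = 0.98004
Series ([0.95625] and [0.98004]): 0.95625 × 0.98004 = 0.937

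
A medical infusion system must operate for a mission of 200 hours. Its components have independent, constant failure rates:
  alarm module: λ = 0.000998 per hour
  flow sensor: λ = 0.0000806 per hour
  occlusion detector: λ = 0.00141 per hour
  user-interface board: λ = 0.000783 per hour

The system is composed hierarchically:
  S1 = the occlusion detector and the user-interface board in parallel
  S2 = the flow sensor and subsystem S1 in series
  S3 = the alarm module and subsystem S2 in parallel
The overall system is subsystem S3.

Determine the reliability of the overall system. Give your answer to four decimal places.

R(alarm module) = exp(−0.000998 × 200) = 0.819058
R(flow sensor) = exp(−0.0000806 × 200) = 0.984009
R(occlusion detector) = exp(−0.00141 × 200) = 0.754274
R(user-interface board) = exp(−0.000783 × 200) = 0.855046
Parallel (occlusion detector and user-interface board): 1 − (1 − 0.754274)(1 − 0.855046) = 0.964381
Series (flow sensor and [0.964381]): 0.984009 × 0.964381 = 0.948960
Parallel (alarm module and [0.948960]): 1 − (1 − 0.819058)(1 − 0.948960) = 0.9908

0.9908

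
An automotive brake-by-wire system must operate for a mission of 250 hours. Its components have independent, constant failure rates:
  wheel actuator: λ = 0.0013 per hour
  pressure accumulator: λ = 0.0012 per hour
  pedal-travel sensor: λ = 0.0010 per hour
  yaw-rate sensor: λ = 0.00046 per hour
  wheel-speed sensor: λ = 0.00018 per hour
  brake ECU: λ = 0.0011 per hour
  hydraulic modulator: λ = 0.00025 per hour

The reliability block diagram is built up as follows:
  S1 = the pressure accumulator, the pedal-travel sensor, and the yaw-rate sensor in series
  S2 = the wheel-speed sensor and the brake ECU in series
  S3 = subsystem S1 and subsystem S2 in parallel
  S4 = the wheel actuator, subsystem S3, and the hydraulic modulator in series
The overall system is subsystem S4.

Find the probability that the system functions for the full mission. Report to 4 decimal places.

0.5885

R(wheel actuator) = exp(−0.0013 × 250) = 0.722527
R(pressure accumulator) = exp(−0.0012 × 250) = 0.740818
R(pedal-travel sensor) = exp(−0.0010 × 250) = 0.778801
R(yaw-rate sensor) = exp(−0.00046 × 250) = 0.891366
R(wheel-speed sensor) = exp(−0.00018 × 250) = 0.955997
R(brake ECU) = exp(−0.0011 × 250) = 0.759572
R(hydraulic modulator) = exp(−0.00025 × 250) = 0.939413
Series (pressure accumulator, pedal-travel sensor, and yaw-rate sensor): 0.740818 × 0.778801 × 0.891366 = 0.514273
Series (wheel-speed sensor and brake ECU): 0.955997 × 0.759572 = 0.726149
Parallel ([0.514273] and [0.726149]): 1 − (1 − 0.514273)(1 − 0.726149) = 0.866983
Series (wheel actuator, [0.866983], and hydraulic modulator): 0.722527 × 0.866983 × 0.939413 = 0.5885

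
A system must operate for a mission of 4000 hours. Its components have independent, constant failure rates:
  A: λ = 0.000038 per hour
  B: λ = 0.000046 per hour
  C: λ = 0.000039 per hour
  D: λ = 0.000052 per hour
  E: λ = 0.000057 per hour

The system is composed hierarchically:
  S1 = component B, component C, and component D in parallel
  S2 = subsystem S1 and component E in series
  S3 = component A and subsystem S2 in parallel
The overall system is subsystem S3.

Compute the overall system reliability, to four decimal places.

0.9707

R(A) = exp(−0.000038 × 4000) = 0.858988
R(B) = exp(−0.000046 × 4000) = 0.831936
R(C) = exp(−0.000039 × 4000) = 0.855559
R(D) = exp(−0.000052 × 4000) = 0.812207
R(E) = exp(−0.000057 × 4000) = 0.796124
Parallel (B, C, and D): 1 − (1 − 0.831936)(1 − 0.855559)(1 − 0.812207) = 0.995441
Series ([0.995441] and E): 0.995441 × 0.796124 = 0.792494
Parallel (A and [0.792494]): 1 − (1 − 0.858988)(1 − 0.792494) = 0.9707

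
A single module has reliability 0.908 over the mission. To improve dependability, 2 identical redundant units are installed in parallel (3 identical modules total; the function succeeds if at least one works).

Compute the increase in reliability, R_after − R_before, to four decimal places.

0.0912

R_before = 0.908
R_after = 1 − (1 − 0.908)^3 = 0.9992
ΔR = 0.9992 − 0.908 = 0.0912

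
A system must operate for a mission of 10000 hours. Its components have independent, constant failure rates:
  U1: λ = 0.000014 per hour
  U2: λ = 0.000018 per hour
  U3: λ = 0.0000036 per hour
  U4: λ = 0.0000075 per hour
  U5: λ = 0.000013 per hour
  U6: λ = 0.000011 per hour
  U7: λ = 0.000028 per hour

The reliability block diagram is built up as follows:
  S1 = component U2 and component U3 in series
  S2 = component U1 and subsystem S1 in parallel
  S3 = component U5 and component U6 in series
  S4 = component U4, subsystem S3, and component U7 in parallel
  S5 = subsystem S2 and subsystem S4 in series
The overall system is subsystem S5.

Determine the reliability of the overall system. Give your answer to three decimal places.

R(U1) = exp(−0.000014 × 10000) = 0.86936
R(U2) = exp(−0.000018 × 10000) = 0.83527
R(U3) = exp(−0.0000036 × 10000) = 0.96464
R(U4) = exp(−0.0000075 × 10000) = 0.92774
R(U5) = exp(−0.000013 × 10000) = 0.87810
R(U6) = exp(−0.000011 × 10000) = 0.89583
R(U7) = exp(−0.000028 × 10000) = 0.75578
Series (U2 and U3): 0.83527 × 0.96464 = 0.80573
Parallel (U1 and [0.80573]): 1 − (1 − 0.86936)(1 − 0.80573) = 0.97462
Series (U5 and U6): 0.87810 × 0.89583 = 0.78663
Parallel (U4, [0.78663], and U7): 1 − (1 − 0.92774)(1 − 0.78663)(1 − 0.75578) = 0.99623
Series ([0.97462] and [0.99623]): 0.97462 × 0.99623 = 0.971

0.971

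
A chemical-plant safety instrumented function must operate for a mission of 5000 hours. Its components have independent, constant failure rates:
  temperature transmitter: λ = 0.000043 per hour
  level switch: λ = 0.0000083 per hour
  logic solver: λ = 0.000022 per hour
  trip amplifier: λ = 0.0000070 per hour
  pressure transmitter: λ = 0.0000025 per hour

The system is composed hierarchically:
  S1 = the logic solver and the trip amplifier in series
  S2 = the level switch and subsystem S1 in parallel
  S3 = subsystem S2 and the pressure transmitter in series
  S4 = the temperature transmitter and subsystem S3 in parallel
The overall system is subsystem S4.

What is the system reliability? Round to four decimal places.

0.9965

R(temperature transmitter) = exp(−0.000043 × 5000) = 0.806541
R(level switch) = exp(−0.0000083 × 5000) = 0.959349
R(logic solver) = exp(−0.000022 × 5000) = 0.895834
R(trip amplifier) = exp(−0.0000070 × 5000) = 0.965605
R(pressure transmitter) = exp(−0.0000025 × 5000) = 0.987578
Series (logic solver and trip amplifier): 0.895834 × 0.965605 = 0.865022
Parallel (level switch and [0.865022]): 1 − (1 − 0.959349)(1 − 0.865022) = 0.994513
Series ([0.994513] and pressure transmitter): 0.994513 × 0.987578 = 0.982159
Parallel (temperature transmitter and [0.982159]): 1 − (1 − 0.806541)(1 − 0.982159) = 0.9965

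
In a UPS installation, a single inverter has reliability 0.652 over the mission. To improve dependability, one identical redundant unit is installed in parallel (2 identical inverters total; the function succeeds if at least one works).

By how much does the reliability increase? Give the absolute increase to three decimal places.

0.227

R_before = 0.652
R_after = 1 − (1 − 0.652)^2 = 0.879
ΔR = 0.879 − 0.652 = 0.227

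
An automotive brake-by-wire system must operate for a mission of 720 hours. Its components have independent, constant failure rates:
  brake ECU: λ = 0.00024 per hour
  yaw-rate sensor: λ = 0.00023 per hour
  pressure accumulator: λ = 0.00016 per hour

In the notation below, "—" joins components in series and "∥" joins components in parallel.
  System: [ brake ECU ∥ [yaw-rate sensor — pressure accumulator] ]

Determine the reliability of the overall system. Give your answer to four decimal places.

R(brake ECU) = exp(−0.00024 × 720) = 0.841306
R(yaw-rate sensor) = exp(−0.00023 × 720) = 0.847385
R(pressure accumulator) = exp(−0.00016 × 720) = 0.891188
Series (yaw-rate sensor and pressure accumulator): 0.847385 × 0.891188 = 0.755179
Parallel (brake ECU and [0.755179]): 1 − (1 − 0.841306)(1 − 0.755179) = 0.9611

0.9611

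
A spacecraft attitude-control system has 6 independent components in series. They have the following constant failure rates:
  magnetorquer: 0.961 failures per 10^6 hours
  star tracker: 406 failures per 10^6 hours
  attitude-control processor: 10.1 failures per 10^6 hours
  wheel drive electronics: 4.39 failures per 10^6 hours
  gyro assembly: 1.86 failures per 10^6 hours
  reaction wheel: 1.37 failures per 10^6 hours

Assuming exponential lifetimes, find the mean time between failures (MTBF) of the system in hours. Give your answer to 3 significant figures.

2350

Series of exponential components: λ_sys = Σ λ_i
λ_sys = 0.000000961 + 0.000406 + 0.0000101 + 0.00000439 + 0.00000186 + 0.00000137 = 4.2468e-04 /h
MTBF = 1 / λ_sys = 2350 h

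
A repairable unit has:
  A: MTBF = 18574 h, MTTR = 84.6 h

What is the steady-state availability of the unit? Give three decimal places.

A(A) = MTBF/(MTBF+MTTR) = 18574/(18574+84.6) = 0.995

0.995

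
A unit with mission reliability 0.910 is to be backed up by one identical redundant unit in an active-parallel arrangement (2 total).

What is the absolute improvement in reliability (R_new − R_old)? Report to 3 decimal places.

R_before = 0.910
R_after = 1 − (1 − 0.910)^2 = 0.992
ΔR = 0.992 − 0.910 = 0.082

0.082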